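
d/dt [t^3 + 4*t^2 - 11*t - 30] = 3*t^2 + 8*t - 11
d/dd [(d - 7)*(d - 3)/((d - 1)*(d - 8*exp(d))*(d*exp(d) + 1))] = (-(d - 7)*(d - 3)*(d - 1)*(d + 1)*(d - 8*exp(d))*exp(d) + (d - 7)*(d - 3)*(d - 1)*(d*exp(d) + 1)*(8*exp(d) - 1) - (d - 7)*(d - 3)*(d - 8*exp(d))*(d*exp(d) + 1) + 2*(d - 5)*(d - 1)*(d - 8*exp(d))*(d*exp(d) + 1))/((d - 1)^2*(d - 8*exp(d))^2*(d*exp(d) + 1)^2)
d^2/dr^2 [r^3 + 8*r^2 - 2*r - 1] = 6*r + 16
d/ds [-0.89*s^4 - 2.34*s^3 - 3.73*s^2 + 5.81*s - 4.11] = -3.56*s^3 - 7.02*s^2 - 7.46*s + 5.81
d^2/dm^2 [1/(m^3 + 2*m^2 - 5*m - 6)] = 2*(-(3*m + 2)*(m^3 + 2*m^2 - 5*m - 6) + (3*m^2 + 4*m - 5)^2)/(m^3 + 2*m^2 - 5*m - 6)^3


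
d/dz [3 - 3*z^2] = -6*z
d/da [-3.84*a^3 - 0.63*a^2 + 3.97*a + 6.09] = -11.52*a^2 - 1.26*a + 3.97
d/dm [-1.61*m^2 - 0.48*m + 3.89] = -3.22*m - 0.48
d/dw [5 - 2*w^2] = -4*w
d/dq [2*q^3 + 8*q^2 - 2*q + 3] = 6*q^2 + 16*q - 2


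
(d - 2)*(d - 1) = d^2 - 3*d + 2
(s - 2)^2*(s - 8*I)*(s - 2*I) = s^4 - 4*s^3 - 10*I*s^3 - 12*s^2 + 40*I*s^2 + 64*s - 40*I*s - 64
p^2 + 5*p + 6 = (p + 2)*(p + 3)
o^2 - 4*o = o*(o - 4)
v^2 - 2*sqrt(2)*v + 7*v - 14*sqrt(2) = (v + 7)*(v - 2*sqrt(2))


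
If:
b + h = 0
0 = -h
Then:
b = 0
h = 0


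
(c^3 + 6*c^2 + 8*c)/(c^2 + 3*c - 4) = c*(c + 2)/(c - 1)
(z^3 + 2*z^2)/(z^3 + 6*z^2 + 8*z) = z/(z + 4)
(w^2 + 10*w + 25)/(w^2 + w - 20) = (w + 5)/(w - 4)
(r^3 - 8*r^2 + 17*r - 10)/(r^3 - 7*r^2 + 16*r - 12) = (r^2 - 6*r + 5)/(r^2 - 5*r + 6)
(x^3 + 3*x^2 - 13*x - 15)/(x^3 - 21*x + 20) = (x^2 - 2*x - 3)/(x^2 - 5*x + 4)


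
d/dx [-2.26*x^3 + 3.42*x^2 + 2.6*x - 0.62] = -6.78*x^2 + 6.84*x + 2.6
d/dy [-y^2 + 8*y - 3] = 8 - 2*y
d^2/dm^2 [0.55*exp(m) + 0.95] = 0.55*exp(m)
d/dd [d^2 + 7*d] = 2*d + 7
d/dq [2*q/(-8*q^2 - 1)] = 2*(8*q^2 - 1)/(8*q^2 + 1)^2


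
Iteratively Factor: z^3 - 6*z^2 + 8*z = (z - 2)*(z^2 - 4*z) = z*(z - 2)*(z - 4)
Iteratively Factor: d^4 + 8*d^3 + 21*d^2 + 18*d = (d + 3)*(d^3 + 5*d^2 + 6*d) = d*(d + 3)*(d^2 + 5*d + 6) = d*(d + 2)*(d + 3)*(d + 3)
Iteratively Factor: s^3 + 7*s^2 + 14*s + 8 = (s + 4)*(s^2 + 3*s + 2) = (s + 1)*(s + 4)*(s + 2)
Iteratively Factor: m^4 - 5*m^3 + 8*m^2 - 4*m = (m)*(m^3 - 5*m^2 + 8*m - 4) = m*(m - 2)*(m^2 - 3*m + 2) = m*(m - 2)*(m - 1)*(m - 2)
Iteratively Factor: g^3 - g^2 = (g)*(g^2 - g) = g*(g - 1)*(g)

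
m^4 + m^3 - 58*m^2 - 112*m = m*(m - 8)*(m + 2)*(m + 7)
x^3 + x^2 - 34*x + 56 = (x - 4)*(x - 2)*(x + 7)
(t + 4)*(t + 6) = t^2 + 10*t + 24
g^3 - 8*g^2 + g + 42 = (g - 7)*(g - 3)*(g + 2)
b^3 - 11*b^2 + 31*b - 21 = (b - 7)*(b - 3)*(b - 1)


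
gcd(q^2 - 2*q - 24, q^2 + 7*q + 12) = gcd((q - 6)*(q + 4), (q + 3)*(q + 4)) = q + 4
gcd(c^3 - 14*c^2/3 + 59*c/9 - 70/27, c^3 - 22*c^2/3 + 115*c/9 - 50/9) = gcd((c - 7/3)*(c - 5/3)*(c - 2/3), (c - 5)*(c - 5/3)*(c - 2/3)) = c^2 - 7*c/3 + 10/9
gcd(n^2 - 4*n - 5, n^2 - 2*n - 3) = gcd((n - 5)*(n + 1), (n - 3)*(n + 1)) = n + 1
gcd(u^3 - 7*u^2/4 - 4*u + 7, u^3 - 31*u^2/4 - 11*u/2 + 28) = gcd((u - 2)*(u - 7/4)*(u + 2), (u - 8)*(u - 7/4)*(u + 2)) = u^2 + u/4 - 7/2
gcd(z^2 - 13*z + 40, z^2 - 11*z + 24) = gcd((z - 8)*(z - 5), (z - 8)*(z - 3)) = z - 8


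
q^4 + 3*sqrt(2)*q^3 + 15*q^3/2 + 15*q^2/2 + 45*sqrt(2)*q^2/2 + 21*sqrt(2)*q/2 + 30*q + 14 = (q + 7)*(q + 2*sqrt(2))*(sqrt(2)*q/2 + 1)*(sqrt(2)*q + sqrt(2)/2)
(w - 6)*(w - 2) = w^2 - 8*w + 12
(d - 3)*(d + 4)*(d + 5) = d^3 + 6*d^2 - 7*d - 60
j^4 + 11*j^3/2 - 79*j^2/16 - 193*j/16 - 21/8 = (j - 7/4)*(j + 1/4)*(j + 1)*(j + 6)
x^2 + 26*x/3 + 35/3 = (x + 5/3)*(x + 7)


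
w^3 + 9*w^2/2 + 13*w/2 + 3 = (w + 1)*(w + 3/2)*(w + 2)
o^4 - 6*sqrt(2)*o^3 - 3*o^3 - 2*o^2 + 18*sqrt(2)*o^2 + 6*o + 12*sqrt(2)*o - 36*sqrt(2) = (o - 3)*(o - 6*sqrt(2))*(o - sqrt(2))*(o + sqrt(2))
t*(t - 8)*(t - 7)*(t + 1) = t^4 - 14*t^3 + 41*t^2 + 56*t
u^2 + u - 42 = (u - 6)*(u + 7)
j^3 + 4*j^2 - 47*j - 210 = (j - 7)*(j + 5)*(j + 6)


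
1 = 1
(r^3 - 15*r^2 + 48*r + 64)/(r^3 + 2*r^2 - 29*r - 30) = (r^2 - 16*r + 64)/(r^2 + r - 30)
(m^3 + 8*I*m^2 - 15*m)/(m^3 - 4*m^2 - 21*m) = (-m^2 - 8*I*m + 15)/(-m^2 + 4*m + 21)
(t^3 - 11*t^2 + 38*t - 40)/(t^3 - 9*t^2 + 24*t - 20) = (t - 4)/(t - 2)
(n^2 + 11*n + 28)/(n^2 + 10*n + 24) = (n + 7)/(n + 6)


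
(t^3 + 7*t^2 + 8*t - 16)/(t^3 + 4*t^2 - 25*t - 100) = (t^2 + 3*t - 4)/(t^2 - 25)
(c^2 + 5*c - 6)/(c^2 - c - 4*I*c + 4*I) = (c + 6)/(c - 4*I)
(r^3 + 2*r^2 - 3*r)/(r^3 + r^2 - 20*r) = (r^2 + 2*r - 3)/(r^2 + r - 20)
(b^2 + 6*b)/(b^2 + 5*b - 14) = b*(b + 6)/(b^2 + 5*b - 14)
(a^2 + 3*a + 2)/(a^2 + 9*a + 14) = (a + 1)/(a + 7)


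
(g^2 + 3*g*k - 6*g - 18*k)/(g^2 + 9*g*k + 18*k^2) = (g - 6)/(g + 6*k)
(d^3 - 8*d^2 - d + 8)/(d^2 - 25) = (d^3 - 8*d^2 - d + 8)/(d^2 - 25)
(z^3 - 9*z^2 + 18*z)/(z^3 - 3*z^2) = (z - 6)/z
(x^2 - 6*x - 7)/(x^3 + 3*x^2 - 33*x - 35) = (x - 7)/(x^2 + 2*x - 35)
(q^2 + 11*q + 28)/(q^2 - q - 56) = (q + 4)/(q - 8)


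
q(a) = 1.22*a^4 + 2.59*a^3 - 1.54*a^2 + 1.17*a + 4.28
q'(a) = 4.88*a^3 + 7.77*a^2 - 3.08*a + 1.17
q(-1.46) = -3.23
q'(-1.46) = 7.04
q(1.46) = 16.31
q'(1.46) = 28.42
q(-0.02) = 4.26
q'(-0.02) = 1.23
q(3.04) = 170.57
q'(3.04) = 200.72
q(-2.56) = 0.14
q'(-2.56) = -21.90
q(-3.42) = 45.56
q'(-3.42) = -92.62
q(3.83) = 394.20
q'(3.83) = 377.52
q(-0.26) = 3.83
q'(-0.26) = 2.41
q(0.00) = 4.28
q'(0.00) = 1.17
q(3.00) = 162.68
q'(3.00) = 193.62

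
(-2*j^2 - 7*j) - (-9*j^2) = 7*j^2 - 7*j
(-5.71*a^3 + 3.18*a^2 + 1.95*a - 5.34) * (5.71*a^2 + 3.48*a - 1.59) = -32.6041*a^5 - 1.713*a^4 + 31.2798*a^3 - 28.7616*a^2 - 21.6837*a + 8.4906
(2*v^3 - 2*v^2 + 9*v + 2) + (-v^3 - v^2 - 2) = v^3 - 3*v^2 + 9*v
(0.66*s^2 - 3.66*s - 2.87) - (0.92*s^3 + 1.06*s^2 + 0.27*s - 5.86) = -0.92*s^3 - 0.4*s^2 - 3.93*s + 2.99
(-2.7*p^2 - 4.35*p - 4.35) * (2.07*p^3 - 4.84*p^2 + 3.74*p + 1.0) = -5.589*p^5 + 4.0635*p^4 + 1.9515*p^3 + 2.085*p^2 - 20.619*p - 4.35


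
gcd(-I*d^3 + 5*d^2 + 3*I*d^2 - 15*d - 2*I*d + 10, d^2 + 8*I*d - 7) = 1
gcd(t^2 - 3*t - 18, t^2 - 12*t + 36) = t - 6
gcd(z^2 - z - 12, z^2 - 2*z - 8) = z - 4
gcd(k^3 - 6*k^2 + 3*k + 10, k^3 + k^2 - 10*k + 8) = k - 2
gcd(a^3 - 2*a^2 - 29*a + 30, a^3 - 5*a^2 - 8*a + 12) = a^2 - 7*a + 6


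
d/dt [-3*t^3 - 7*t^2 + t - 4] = -9*t^2 - 14*t + 1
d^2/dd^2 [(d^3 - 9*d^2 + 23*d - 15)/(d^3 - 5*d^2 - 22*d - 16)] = 2*(-4*d^6 + 135*d^5 - 933*d^4 + 2067*d^3 + 5289*d^2 - 10422*d - 16460)/(d^9 - 15*d^8 + 9*d^7 + 487*d^6 + 282*d^5 - 6348*d^4 - 20440*d^3 - 27072*d^2 - 16896*d - 4096)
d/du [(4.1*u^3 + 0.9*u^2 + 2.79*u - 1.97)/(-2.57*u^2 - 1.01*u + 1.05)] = (-10.537*u^4 - 8.282*u^3 + 19.1763*u^2 - 8.2358*u + 0.9398)/(6.6049*u^4 + 5.1914*u^3 - 4.3769*u^2 - 2.121*u + 1.1025)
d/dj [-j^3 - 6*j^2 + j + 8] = -3*j^2 - 12*j + 1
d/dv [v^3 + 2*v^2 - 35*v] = 3*v^2 + 4*v - 35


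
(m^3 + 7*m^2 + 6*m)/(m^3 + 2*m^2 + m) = (m + 6)/(m + 1)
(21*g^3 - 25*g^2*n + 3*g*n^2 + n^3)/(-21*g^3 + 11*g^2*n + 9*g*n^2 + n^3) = (-3*g + n)/(3*g + n)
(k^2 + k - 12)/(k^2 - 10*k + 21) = (k + 4)/(k - 7)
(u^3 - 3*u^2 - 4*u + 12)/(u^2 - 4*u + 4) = (u^2 - u - 6)/(u - 2)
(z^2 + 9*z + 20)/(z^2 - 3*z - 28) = (z + 5)/(z - 7)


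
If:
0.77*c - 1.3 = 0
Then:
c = 1.69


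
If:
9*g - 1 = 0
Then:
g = 1/9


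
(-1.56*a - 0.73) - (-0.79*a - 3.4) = 2.67 - 0.77*a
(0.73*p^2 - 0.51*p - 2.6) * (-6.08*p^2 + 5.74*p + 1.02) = -4.4384*p^4 + 7.291*p^3 + 13.6252*p^2 - 15.4442*p - 2.652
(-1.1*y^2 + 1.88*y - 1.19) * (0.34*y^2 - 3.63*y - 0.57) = -0.374*y^4 + 4.6322*y^3 - 6.602*y^2 + 3.2481*y + 0.6783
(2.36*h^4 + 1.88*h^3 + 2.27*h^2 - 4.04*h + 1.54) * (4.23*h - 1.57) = 9.9828*h^5 + 4.2472*h^4 + 6.6505*h^3 - 20.6531*h^2 + 12.857*h - 2.4178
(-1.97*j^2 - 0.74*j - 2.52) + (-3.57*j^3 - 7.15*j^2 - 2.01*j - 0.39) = -3.57*j^3 - 9.12*j^2 - 2.75*j - 2.91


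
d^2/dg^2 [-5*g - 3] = 0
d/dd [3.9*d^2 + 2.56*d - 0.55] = 7.8*d + 2.56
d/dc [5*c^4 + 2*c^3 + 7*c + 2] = 20*c^3 + 6*c^2 + 7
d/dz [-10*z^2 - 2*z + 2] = -20*z - 2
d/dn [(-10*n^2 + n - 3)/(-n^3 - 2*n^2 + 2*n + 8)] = (-10*n^4 + 2*n^3 - 27*n^2 - 172*n + 14)/(n^6 + 4*n^5 - 24*n^3 - 28*n^2 + 32*n + 64)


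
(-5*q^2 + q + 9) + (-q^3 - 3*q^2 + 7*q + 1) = -q^3 - 8*q^2 + 8*q + 10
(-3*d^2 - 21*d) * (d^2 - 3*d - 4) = -3*d^4 - 12*d^3 + 75*d^2 + 84*d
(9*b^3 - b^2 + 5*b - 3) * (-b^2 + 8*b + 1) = -9*b^5 + 73*b^4 - 4*b^3 + 42*b^2 - 19*b - 3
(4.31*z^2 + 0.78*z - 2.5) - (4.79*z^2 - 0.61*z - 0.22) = -0.48*z^2 + 1.39*z - 2.28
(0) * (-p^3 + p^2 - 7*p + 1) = 0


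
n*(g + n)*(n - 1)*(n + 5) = g*n^3 + 4*g*n^2 - 5*g*n + n^4 + 4*n^3 - 5*n^2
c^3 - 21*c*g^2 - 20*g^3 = (c - 5*g)*(c + g)*(c + 4*g)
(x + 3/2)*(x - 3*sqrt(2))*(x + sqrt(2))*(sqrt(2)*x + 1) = sqrt(2)*x^4 - 3*x^3 + 3*sqrt(2)*x^3/2 - 8*sqrt(2)*x^2 - 9*x^2/2 - 12*sqrt(2)*x - 6*x - 9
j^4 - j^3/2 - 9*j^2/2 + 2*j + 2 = (j - 2)*(j - 1)*(j + 1/2)*(j + 2)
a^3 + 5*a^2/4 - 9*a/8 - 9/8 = (a - 1)*(a + 3/4)*(a + 3/2)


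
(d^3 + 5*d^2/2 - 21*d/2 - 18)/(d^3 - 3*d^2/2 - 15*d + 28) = (2*d^2 - 3*d - 9)/(2*d^2 - 11*d + 14)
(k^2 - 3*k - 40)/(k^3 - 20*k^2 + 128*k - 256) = (k + 5)/(k^2 - 12*k + 32)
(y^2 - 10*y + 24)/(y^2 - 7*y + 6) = (y - 4)/(y - 1)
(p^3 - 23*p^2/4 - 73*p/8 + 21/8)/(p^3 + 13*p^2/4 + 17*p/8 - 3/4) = (p - 7)/(p + 2)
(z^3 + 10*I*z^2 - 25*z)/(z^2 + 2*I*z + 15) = z*(z + 5*I)/(z - 3*I)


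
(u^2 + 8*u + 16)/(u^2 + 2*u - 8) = (u + 4)/(u - 2)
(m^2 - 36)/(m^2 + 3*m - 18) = (m - 6)/(m - 3)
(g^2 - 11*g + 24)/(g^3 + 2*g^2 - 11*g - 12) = (g - 8)/(g^2 + 5*g + 4)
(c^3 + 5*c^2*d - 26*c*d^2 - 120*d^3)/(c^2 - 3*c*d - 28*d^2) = (c^2 + c*d - 30*d^2)/(c - 7*d)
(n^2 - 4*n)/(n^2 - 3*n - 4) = n/(n + 1)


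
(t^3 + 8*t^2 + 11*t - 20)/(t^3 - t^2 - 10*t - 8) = (-t^3 - 8*t^2 - 11*t + 20)/(-t^3 + t^2 + 10*t + 8)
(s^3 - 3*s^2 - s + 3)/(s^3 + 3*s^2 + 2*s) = (s^2 - 4*s + 3)/(s*(s + 2))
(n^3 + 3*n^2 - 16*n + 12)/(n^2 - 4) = (n^2 + 5*n - 6)/(n + 2)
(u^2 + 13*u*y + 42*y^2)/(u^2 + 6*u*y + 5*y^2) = (u^2 + 13*u*y + 42*y^2)/(u^2 + 6*u*y + 5*y^2)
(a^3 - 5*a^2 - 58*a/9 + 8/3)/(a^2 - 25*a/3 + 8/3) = (a^2 - 14*a/3 - 8)/(a - 8)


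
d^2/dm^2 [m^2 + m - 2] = 2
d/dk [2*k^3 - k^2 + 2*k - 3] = 6*k^2 - 2*k + 2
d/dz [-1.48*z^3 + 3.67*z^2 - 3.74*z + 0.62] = -4.44*z^2 + 7.34*z - 3.74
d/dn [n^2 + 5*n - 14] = 2*n + 5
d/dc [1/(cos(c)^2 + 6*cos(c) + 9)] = 2*sin(c)/(cos(c) + 3)^3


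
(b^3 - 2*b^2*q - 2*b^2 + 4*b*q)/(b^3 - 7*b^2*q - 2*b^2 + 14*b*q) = (-b + 2*q)/(-b + 7*q)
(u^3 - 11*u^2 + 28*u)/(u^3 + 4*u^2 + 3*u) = (u^2 - 11*u + 28)/(u^2 + 4*u + 3)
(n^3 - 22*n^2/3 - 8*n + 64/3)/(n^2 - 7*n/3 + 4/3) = (n^2 - 6*n - 16)/(n - 1)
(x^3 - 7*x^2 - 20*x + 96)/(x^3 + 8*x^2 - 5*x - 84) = (x - 8)/(x + 7)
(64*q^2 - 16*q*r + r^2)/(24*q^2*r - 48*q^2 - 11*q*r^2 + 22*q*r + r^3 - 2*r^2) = (8*q - r)/(3*q*r - 6*q - r^2 + 2*r)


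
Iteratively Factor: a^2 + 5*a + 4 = (a + 4)*(a + 1)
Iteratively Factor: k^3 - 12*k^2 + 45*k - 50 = (k - 2)*(k^2 - 10*k + 25) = (k - 5)*(k - 2)*(k - 5)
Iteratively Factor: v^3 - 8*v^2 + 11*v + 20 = (v + 1)*(v^2 - 9*v + 20) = (v - 4)*(v + 1)*(v - 5)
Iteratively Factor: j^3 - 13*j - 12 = (j - 4)*(j^2 + 4*j + 3) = (j - 4)*(j + 1)*(j + 3)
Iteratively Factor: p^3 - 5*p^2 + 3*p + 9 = (p + 1)*(p^2 - 6*p + 9) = (p - 3)*(p + 1)*(p - 3)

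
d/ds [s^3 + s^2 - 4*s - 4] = 3*s^2 + 2*s - 4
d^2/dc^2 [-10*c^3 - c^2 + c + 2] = -60*c - 2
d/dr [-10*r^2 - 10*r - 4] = -20*r - 10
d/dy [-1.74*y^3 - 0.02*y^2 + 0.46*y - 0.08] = -5.22*y^2 - 0.04*y + 0.46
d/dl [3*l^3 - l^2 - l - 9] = 9*l^2 - 2*l - 1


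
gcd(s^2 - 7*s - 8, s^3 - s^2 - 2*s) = s + 1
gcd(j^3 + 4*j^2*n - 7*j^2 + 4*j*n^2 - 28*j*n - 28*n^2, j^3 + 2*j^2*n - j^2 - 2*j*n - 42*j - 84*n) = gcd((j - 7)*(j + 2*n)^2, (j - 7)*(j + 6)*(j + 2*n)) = j^2 + 2*j*n - 7*j - 14*n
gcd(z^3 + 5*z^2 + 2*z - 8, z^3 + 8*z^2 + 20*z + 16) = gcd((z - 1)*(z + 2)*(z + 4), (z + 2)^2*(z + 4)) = z^2 + 6*z + 8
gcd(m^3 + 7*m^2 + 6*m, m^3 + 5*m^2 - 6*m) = m^2 + 6*m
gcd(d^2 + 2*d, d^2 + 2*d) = d^2 + 2*d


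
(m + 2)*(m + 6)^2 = m^3 + 14*m^2 + 60*m + 72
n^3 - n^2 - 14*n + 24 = (n - 3)*(n - 2)*(n + 4)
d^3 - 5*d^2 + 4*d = d*(d - 4)*(d - 1)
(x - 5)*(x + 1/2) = x^2 - 9*x/2 - 5/2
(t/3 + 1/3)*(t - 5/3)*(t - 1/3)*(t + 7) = t^4/3 + 2*t^3 - 76*t^2/27 - 86*t/27 + 35/27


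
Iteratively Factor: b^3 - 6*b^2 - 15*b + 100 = (b + 4)*(b^2 - 10*b + 25) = (b - 5)*(b + 4)*(b - 5)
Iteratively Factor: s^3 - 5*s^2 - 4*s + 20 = (s + 2)*(s^2 - 7*s + 10) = (s - 2)*(s + 2)*(s - 5)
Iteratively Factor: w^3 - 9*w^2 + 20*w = (w - 4)*(w^2 - 5*w) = w*(w - 4)*(w - 5)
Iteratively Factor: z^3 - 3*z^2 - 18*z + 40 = (z - 5)*(z^2 + 2*z - 8) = (z - 5)*(z + 4)*(z - 2)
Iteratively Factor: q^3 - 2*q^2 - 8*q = (q - 4)*(q^2 + 2*q) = q*(q - 4)*(q + 2)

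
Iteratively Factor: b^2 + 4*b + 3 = (b + 3)*(b + 1)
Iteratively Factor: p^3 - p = (p + 1)*(p^2 - p) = p*(p + 1)*(p - 1)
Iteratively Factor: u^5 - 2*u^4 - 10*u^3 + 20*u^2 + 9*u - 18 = (u + 3)*(u^4 - 5*u^3 + 5*u^2 + 5*u - 6) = (u - 3)*(u + 3)*(u^3 - 2*u^2 - u + 2) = (u - 3)*(u - 1)*(u + 3)*(u^2 - u - 2) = (u - 3)*(u - 1)*(u + 1)*(u + 3)*(u - 2)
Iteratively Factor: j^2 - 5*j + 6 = (j - 2)*(j - 3)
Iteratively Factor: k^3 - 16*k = (k - 4)*(k^2 + 4*k) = k*(k - 4)*(k + 4)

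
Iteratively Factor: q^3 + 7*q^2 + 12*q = (q + 4)*(q^2 + 3*q) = q*(q + 4)*(q + 3)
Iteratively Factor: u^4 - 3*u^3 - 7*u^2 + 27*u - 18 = (u - 1)*(u^3 - 2*u^2 - 9*u + 18) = (u - 3)*(u - 1)*(u^2 + u - 6) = (u - 3)*(u - 2)*(u - 1)*(u + 3)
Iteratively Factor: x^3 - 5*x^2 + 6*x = (x)*(x^2 - 5*x + 6) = x*(x - 2)*(x - 3)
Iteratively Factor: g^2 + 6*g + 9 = (g + 3)*(g + 3)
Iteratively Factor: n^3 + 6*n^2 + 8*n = (n + 4)*(n^2 + 2*n) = (n + 2)*(n + 4)*(n)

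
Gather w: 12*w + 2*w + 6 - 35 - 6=14*w - 35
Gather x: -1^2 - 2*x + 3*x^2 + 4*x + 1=3*x^2 + 2*x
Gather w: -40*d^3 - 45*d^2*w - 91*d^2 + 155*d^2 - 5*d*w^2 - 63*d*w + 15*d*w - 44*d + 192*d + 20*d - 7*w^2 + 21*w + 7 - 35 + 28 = -40*d^3 + 64*d^2 + 168*d + w^2*(-5*d - 7) + w*(-45*d^2 - 48*d + 21)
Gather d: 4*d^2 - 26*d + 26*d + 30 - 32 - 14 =4*d^2 - 16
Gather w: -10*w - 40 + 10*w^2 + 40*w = 10*w^2 + 30*w - 40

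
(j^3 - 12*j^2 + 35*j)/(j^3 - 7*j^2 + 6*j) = (j^2 - 12*j + 35)/(j^2 - 7*j + 6)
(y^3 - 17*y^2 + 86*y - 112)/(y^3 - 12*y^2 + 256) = (y^2 - 9*y + 14)/(y^2 - 4*y - 32)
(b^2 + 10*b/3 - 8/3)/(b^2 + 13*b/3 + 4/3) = (3*b - 2)/(3*b + 1)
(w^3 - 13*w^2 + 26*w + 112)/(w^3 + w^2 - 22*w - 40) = (w^2 - 15*w + 56)/(w^2 - w - 20)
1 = 1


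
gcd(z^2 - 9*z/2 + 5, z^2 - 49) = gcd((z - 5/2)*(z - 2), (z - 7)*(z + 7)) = 1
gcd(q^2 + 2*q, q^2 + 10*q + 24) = 1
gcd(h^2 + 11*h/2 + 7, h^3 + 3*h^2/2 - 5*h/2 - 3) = h + 2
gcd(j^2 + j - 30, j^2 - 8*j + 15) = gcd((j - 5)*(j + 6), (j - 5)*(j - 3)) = j - 5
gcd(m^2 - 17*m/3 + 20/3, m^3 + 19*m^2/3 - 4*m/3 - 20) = m - 5/3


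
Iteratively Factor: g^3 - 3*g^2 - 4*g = (g + 1)*(g^2 - 4*g) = g*(g + 1)*(g - 4)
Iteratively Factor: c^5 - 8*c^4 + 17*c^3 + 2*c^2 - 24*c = (c - 4)*(c^4 - 4*c^3 + c^2 + 6*c) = (c - 4)*(c + 1)*(c^3 - 5*c^2 + 6*c) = (c - 4)*(c - 3)*(c + 1)*(c^2 - 2*c) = (c - 4)*(c - 3)*(c - 2)*(c + 1)*(c)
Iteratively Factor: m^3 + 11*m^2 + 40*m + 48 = (m + 4)*(m^2 + 7*m + 12) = (m + 4)^2*(m + 3)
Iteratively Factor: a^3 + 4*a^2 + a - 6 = (a - 1)*(a^2 + 5*a + 6) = (a - 1)*(a + 2)*(a + 3)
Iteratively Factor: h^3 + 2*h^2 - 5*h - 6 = (h + 3)*(h^2 - h - 2) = (h + 1)*(h + 3)*(h - 2)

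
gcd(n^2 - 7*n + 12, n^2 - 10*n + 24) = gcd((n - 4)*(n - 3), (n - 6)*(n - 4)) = n - 4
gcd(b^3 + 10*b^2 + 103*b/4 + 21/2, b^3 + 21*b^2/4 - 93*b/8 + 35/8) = 1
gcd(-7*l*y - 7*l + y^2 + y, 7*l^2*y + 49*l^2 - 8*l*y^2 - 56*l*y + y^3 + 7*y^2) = -7*l + y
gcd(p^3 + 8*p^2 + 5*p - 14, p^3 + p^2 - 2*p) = p^2 + p - 2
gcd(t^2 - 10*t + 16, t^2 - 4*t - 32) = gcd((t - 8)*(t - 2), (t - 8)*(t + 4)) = t - 8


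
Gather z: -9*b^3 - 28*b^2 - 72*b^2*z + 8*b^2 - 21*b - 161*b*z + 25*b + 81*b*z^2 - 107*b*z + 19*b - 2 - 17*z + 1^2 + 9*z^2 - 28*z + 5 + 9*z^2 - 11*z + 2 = -9*b^3 - 20*b^2 + 23*b + z^2*(81*b + 18) + z*(-72*b^2 - 268*b - 56) + 6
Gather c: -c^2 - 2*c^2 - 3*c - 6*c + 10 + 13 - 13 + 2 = -3*c^2 - 9*c + 12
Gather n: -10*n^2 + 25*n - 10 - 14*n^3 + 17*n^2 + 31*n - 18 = -14*n^3 + 7*n^2 + 56*n - 28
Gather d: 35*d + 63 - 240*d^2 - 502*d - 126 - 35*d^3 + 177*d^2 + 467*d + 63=-35*d^3 - 63*d^2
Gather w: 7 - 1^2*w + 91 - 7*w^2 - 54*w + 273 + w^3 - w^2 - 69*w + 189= w^3 - 8*w^2 - 124*w + 560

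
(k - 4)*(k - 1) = k^2 - 5*k + 4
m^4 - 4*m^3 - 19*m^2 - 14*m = m*(m - 7)*(m + 1)*(m + 2)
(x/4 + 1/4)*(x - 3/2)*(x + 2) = x^3/4 + 3*x^2/8 - 5*x/8 - 3/4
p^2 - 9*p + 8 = (p - 8)*(p - 1)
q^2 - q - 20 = (q - 5)*(q + 4)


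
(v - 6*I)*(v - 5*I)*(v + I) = v^3 - 10*I*v^2 - 19*v - 30*I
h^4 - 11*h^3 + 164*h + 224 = (h - 8)*(h - 7)*(h + 2)^2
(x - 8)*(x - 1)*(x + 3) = x^3 - 6*x^2 - 19*x + 24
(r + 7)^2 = r^2 + 14*r + 49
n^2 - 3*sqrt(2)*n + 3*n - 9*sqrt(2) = (n + 3)*(n - 3*sqrt(2))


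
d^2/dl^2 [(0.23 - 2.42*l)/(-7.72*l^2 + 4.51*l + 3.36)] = ((25.3796 - 112.0944*l)*(-7.72*l^2 + 4.51*l + 3.36) - (2.42*l - 0.23)*(15.44*l - 4.51)*(30.88*l - 9.02))/(-7.72*l^2 + 4.51*l + 3.36)^3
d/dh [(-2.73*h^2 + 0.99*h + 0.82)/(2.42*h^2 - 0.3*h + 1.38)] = (-1.5768*h^2 - 11.5036*h + 1.6122)/(5.8564*h^4 - 1.452*h^3 + 6.7692*h^2 - 0.828*h + 1.9044)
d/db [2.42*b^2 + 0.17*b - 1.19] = 4.84*b + 0.17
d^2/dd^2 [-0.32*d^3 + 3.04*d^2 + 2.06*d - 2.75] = 6.08 - 1.92*d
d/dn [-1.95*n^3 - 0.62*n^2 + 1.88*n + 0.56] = -5.85*n^2 - 1.24*n + 1.88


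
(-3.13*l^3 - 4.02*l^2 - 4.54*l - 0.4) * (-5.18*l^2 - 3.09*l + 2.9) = 16.2134*l^5 + 30.4953*l^4 + 26.862*l^3 + 4.4426*l^2 - 11.93*l - 1.16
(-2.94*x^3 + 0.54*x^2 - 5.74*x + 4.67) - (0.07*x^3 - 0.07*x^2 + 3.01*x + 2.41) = -3.01*x^3 + 0.61*x^2 - 8.75*x + 2.26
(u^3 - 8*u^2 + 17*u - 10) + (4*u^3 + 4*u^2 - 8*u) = 5*u^3 - 4*u^2 + 9*u - 10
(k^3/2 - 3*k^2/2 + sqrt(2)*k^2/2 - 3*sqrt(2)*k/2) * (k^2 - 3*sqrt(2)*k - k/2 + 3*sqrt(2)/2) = k^5/2 - 7*k^4/4 - sqrt(2)*k^4 - 9*k^3/4 + 7*sqrt(2)*k^3/2 - 3*sqrt(2)*k^2/2 + 21*k^2/2 - 9*k/2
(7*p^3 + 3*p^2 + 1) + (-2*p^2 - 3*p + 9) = 7*p^3 + p^2 - 3*p + 10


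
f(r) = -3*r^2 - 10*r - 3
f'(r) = -6*r - 10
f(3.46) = -73.51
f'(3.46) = -30.76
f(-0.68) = 2.41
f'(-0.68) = -5.92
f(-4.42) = -17.41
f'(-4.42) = 16.52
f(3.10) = -62.83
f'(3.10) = -28.60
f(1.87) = -32.19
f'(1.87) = -21.22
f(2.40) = -44.28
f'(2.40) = -24.40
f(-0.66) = 2.29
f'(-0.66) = -6.04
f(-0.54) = 1.53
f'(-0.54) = -6.76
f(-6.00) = -51.00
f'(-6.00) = 26.00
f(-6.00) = -51.00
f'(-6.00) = 26.00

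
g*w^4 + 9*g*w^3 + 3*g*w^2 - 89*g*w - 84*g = (w - 3)*(w + 4)*(w + 7)*(g*w + g)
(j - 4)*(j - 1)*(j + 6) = j^3 + j^2 - 26*j + 24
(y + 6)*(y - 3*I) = y^2 + 6*y - 3*I*y - 18*I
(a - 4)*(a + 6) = a^2 + 2*a - 24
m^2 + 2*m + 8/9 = (m + 2/3)*(m + 4/3)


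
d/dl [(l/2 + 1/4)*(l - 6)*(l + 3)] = 3*l^2/2 - 5*l/2 - 39/4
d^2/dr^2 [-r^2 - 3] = -2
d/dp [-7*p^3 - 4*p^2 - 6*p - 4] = -21*p^2 - 8*p - 6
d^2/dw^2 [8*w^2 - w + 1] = 16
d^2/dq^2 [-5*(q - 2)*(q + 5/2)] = -10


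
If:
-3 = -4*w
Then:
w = 3/4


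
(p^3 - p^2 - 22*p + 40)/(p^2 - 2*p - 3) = (-p^3 + p^2 + 22*p - 40)/(-p^2 + 2*p + 3)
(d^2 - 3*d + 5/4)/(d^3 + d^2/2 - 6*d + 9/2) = (4*d^2 - 12*d + 5)/(2*(2*d^3 + d^2 - 12*d + 9))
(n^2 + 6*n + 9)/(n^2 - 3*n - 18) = (n + 3)/(n - 6)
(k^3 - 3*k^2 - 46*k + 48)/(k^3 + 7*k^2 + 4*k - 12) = (k - 8)/(k + 2)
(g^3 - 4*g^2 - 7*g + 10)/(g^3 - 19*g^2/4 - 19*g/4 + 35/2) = 4*(g - 1)/(4*g - 7)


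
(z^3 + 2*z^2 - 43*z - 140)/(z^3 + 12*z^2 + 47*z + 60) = (z - 7)/(z + 3)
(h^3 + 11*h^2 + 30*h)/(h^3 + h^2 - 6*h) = (h^2 + 11*h + 30)/(h^2 + h - 6)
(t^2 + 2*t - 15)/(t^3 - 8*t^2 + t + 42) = (t + 5)/(t^2 - 5*t - 14)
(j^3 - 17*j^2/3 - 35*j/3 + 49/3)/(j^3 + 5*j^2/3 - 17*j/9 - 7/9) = 3*(j - 7)/(3*j + 1)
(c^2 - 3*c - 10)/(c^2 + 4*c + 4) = (c - 5)/(c + 2)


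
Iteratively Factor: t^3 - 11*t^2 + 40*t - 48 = (t - 4)*(t^2 - 7*t + 12) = (t - 4)^2*(t - 3)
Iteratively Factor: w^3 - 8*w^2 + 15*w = (w - 5)*(w^2 - 3*w) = w*(w - 5)*(w - 3)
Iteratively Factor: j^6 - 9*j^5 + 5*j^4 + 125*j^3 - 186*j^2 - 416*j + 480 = (j + 2)*(j^5 - 11*j^4 + 27*j^3 + 71*j^2 - 328*j + 240) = (j - 5)*(j + 2)*(j^4 - 6*j^3 - 3*j^2 + 56*j - 48) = (j - 5)*(j + 2)*(j + 3)*(j^3 - 9*j^2 + 24*j - 16) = (j - 5)*(j - 4)*(j + 2)*(j + 3)*(j^2 - 5*j + 4) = (j - 5)*(j - 4)^2*(j + 2)*(j + 3)*(j - 1)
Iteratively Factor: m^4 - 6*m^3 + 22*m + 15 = (m + 1)*(m^3 - 7*m^2 + 7*m + 15) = (m - 3)*(m + 1)*(m^2 - 4*m - 5) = (m - 5)*(m - 3)*(m + 1)*(m + 1)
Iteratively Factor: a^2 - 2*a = (a)*(a - 2)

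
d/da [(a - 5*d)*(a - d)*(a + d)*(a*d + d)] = d*(4*a^3 - 15*a^2*d + 3*a^2 - 2*a*d^2 - 10*a*d + 5*d^3 - d^2)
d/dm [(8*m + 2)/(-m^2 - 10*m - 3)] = 4*(2*m^2 + m - 1)/(m^4 + 20*m^3 + 106*m^2 + 60*m + 9)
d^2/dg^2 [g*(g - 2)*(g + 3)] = 6*g + 2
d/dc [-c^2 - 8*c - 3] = -2*c - 8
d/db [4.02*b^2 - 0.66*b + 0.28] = 8.04*b - 0.66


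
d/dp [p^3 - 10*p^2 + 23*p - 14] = 3*p^2 - 20*p + 23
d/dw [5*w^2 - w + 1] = 10*w - 1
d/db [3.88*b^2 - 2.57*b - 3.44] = 7.76*b - 2.57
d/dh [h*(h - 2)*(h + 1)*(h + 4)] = 4*h^3 + 9*h^2 - 12*h - 8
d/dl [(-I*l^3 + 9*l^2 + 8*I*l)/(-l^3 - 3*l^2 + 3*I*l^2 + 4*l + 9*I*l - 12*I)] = (l^4*(12 + 3*I) + l^3*(18 + 8*I) + l^2*(24 + 105*I) - 216*I*l + 96)/(l^6 + l^5*(6 - 6*I) + l^4*(-8 - 36*I) + l^3*(-78 - 6*I) + l^2*(7 + 144*I) + l*(216 - 96*I) - 144)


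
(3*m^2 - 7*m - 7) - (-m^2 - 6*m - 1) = 4*m^2 - m - 6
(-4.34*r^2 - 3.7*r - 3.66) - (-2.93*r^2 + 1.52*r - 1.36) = -1.41*r^2 - 5.22*r - 2.3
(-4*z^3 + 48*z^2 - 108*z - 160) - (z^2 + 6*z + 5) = -4*z^3 + 47*z^2 - 114*z - 165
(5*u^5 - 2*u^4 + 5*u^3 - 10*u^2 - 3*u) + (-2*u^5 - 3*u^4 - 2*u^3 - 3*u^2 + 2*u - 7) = 3*u^5 - 5*u^4 + 3*u^3 - 13*u^2 - u - 7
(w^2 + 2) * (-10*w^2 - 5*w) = -10*w^4 - 5*w^3 - 20*w^2 - 10*w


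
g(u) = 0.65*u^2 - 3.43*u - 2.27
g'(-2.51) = -6.69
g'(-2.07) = -6.12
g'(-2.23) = -6.33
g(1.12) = -5.30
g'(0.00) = -3.43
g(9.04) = 19.84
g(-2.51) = 10.43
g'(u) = 1.3*u - 3.43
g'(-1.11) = -4.87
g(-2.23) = 8.61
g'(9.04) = 8.32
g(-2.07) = 7.62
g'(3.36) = 0.94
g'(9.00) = 8.27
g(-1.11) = 2.34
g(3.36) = -6.46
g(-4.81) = 29.27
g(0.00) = -2.27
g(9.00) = 19.51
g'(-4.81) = -9.68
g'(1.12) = -1.97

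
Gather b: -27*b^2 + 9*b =-27*b^2 + 9*b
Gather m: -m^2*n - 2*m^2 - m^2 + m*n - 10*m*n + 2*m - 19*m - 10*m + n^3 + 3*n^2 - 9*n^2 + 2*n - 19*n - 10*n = m^2*(-n - 3) + m*(-9*n - 27) + n^3 - 6*n^2 - 27*n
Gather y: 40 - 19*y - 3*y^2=-3*y^2 - 19*y + 40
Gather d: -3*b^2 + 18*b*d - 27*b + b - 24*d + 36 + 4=-3*b^2 - 26*b + d*(18*b - 24) + 40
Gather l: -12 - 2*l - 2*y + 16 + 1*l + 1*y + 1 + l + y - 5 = 0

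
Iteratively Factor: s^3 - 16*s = (s - 4)*(s^2 + 4*s) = s*(s - 4)*(s + 4)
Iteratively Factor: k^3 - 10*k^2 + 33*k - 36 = (k - 3)*(k^2 - 7*k + 12) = (k - 3)^2*(k - 4)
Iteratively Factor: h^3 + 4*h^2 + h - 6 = (h + 2)*(h^2 + 2*h - 3) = (h - 1)*(h + 2)*(h + 3)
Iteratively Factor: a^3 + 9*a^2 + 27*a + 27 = (a + 3)*(a^2 + 6*a + 9) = (a + 3)^2*(a + 3)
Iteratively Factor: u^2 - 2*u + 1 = (u - 1)*(u - 1)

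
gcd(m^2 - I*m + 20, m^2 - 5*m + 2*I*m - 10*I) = 1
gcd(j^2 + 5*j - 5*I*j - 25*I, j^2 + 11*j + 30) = j + 5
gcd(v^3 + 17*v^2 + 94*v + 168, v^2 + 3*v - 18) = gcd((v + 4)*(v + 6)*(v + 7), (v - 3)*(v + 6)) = v + 6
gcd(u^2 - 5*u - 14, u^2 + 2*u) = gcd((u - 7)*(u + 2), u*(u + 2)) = u + 2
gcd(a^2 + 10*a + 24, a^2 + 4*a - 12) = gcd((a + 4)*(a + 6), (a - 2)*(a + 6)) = a + 6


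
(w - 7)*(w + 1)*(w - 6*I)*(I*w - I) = I*w^4 + 6*w^3 - 7*I*w^3 - 42*w^2 - I*w^2 - 6*w + 7*I*w + 42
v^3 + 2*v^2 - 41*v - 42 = (v - 6)*(v + 1)*(v + 7)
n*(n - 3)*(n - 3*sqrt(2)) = n^3 - 3*sqrt(2)*n^2 - 3*n^2 + 9*sqrt(2)*n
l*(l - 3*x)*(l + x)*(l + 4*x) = l^4 + 2*l^3*x - 11*l^2*x^2 - 12*l*x^3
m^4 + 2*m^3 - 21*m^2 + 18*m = m*(m - 3)*(m - 1)*(m + 6)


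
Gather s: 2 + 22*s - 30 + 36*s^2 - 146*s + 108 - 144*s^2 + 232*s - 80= -108*s^2 + 108*s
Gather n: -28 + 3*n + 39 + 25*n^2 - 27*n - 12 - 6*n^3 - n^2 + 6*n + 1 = -6*n^3 + 24*n^2 - 18*n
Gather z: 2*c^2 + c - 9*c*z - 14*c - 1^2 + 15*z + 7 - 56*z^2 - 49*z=2*c^2 - 13*c - 56*z^2 + z*(-9*c - 34) + 6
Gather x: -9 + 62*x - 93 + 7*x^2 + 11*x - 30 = 7*x^2 + 73*x - 132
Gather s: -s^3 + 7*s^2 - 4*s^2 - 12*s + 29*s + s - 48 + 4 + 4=-s^3 + 3*s^2 + 18*s - 40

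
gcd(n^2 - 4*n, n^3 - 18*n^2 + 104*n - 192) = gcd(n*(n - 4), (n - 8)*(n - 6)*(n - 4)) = n - 4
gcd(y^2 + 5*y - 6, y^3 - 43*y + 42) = y - 1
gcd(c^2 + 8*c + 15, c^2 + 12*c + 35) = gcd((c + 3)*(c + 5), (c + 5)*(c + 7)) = c + 5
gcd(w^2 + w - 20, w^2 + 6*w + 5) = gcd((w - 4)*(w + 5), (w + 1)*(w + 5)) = w + 5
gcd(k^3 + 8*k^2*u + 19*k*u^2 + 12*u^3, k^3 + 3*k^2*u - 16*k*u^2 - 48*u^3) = k^2 + 7*k*u + 12*u^2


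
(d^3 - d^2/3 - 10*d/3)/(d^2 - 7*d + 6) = d*(3*d^2 - d - 10)/(3*(d^2 - 7*d + 6))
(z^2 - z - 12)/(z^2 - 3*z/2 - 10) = 2*(z + 3)/(2*z + 5)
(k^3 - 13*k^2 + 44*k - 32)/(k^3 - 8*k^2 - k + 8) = (k - 4)/(k + 1)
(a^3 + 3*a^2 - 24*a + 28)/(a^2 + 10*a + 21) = (a^2 - 4*a + 4)/(a + 3)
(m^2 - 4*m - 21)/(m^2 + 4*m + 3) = (m - 7)/(m + 1)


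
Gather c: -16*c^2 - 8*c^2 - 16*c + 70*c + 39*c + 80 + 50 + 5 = -24*c^2 + 93*c + 135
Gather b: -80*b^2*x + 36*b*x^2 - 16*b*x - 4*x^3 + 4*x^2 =-80*b^2*x + b*(36*x^2 - 16*x) - 4*x^3 + 4*x^2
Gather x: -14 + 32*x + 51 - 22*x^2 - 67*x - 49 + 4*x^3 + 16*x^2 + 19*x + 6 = 4*x^3 - 6*x^2 - 16*x - 6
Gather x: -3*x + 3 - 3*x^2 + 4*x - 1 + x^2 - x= 2 - 2*x^2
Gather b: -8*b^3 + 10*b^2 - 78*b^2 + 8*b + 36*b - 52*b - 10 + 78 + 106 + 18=-8*b^3 - 68*b^2 - 8*b + 192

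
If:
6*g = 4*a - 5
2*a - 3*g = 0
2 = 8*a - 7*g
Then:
No Solution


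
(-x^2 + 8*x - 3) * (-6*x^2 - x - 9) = 6*x^4 - 47*x^3 + 19*x^2 - 69*x + 27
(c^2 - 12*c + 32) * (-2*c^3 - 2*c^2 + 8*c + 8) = -2*c^5 + 22*c^4 - 32*c^3 - 152*c^2 + 160*c + 256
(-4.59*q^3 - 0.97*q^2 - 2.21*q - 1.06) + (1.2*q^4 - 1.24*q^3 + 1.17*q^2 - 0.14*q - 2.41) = 1.2*q^4 - 5.83*q^3 + 0.2*q^2 - 2.35*q - 3.47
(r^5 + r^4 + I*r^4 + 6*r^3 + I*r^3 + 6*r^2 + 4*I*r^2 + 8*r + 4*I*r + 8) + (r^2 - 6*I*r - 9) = r^5 + r^4 + I*r^4 + 6*r^3 + I*r^3 + 7*r^2 + 4*I*r^2 + 8*r - 2*I*r - 1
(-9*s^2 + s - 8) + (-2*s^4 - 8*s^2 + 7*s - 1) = -2*s^4 - 17*s^2 + 8*s - 9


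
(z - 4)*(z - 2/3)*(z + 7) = z^3 + 7*z^2/3 - 30*z + 56/3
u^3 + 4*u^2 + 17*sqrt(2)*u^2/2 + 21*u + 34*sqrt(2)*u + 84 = (u + 4)*(u + 3*sqrt(2)/2)*(u + 7*sqrt(2))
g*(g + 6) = g^2 + 6*g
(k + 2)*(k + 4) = k^2 + 6*k + 8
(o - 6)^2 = o^2 - 12*o + 36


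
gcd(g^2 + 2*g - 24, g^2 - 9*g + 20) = g - 4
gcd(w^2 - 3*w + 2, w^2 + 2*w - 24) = 1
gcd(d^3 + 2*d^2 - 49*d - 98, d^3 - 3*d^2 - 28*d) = d - 7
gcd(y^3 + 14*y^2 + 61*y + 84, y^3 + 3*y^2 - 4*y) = y + 4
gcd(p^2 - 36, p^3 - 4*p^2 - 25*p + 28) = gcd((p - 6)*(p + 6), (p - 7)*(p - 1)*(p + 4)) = 1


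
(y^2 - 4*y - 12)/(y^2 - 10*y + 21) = (y^2 - 4*y - 12)/(y^2 - 10*y + 21)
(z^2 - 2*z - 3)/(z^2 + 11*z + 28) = (z^2 - 2*z - 3)/(z^2 + 11*z + 28)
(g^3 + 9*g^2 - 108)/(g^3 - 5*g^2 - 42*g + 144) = (g + 6)/(g - 8)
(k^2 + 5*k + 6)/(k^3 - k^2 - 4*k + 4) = (k + 3)/(k^2 - 3*k + 2)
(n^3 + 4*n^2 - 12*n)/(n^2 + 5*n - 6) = n*(n - 2)/(n - 1)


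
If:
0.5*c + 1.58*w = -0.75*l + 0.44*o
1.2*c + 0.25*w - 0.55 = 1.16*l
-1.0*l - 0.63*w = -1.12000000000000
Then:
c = 1.541 - 0.817333333333333*w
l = 1.12 - 0.63*w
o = 1.58825757575758*w + 3.66022727272727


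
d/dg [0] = 0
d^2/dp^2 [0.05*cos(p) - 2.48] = -0.05*cos(p)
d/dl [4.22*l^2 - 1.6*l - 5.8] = 8.44*l - 1.6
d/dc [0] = 0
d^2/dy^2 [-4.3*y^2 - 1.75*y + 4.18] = -8.60000000000000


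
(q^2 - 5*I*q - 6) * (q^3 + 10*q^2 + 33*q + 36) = q^5 + 10*q^4 - 5*I*q^4 + 27*q^3 - 50*I*q^3 - 24*q^2 - 165*I*q^2 - 198*q - 180*I*q - 216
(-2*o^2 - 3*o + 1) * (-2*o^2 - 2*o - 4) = 4*o^4 + 10*o^3 + 12*o^2 + 10*o - 4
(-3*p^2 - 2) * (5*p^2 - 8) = -15*p^4 + 14*p^2 + 16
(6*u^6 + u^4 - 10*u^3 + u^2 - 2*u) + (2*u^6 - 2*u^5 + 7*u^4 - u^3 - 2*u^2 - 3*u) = 8*u^6 - 2*u^5 + 8*u^4 - 11*u^3 - u^2 - 5*u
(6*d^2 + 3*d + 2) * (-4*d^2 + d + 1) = -24*d^4 - 6*d^3 + d^2 + 5*d + 2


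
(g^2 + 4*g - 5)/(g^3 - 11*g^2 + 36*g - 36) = (g^2 + 4*g - 5)/(g^3 - 11*g^2 + 36*g - 36)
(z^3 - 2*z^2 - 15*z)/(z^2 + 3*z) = z - 5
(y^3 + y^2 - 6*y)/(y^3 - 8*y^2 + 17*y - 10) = y*(y + 3)/(y^2 - 6*y + 5)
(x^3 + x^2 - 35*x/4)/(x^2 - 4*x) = (x^2 + x - 35/4)/(x - 4)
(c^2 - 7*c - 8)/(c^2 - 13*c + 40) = (c + 1)/(c - 5)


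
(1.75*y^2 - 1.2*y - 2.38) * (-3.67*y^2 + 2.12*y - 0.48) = -6.4225*y^4 + 8.114*y^3 + 5.3506*y^2 - 4.4696*y + 1.1424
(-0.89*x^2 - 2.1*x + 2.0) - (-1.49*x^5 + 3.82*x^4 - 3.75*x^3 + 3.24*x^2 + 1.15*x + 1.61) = 1.49*x^5 - 3.82*x^4 + 3.75*x^3 - 4.13*x^2 - 3.25*x + 0.39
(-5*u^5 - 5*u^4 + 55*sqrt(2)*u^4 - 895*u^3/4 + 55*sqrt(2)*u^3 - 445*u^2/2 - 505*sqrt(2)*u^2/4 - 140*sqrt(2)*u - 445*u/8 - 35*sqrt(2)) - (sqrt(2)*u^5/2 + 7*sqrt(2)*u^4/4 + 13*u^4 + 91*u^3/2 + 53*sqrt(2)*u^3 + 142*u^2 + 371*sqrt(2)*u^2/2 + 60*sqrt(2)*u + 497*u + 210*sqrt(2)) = -5*u^5 - sqrt(2)*u^5/2 - 18*u^4 + 213*sqrt(2)*u^4/4 - 1077*u^3/4 + 2*sqrt(2)*u^3 - 1247*sqrt(2)*u^2/4 - 729*u^2/2 - 4421*u/8 - 200*sqrt(2)*u - 245*sqrt(2)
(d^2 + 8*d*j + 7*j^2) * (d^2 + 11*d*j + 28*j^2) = d^4 + 19*d^3*j + 123*d^2*j^2 + 301*d*j^3 + 196*j^4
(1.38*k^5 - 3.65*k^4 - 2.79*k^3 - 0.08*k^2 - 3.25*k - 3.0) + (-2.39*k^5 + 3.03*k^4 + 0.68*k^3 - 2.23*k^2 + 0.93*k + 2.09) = -1.01*k^5 - 0.62*k^4 - 2.11*k^3 - 2.31*k^2 - 2.32*k - 0.91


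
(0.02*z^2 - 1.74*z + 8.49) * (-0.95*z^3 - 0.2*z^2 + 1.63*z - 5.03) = -0.019*z^5 + 1.649*z^4 - 7.6849*z^3 - 4.6348*z^2 + 22.5909*z - 42.7047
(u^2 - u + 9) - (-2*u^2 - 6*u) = 3*u^2 + 5*u + 9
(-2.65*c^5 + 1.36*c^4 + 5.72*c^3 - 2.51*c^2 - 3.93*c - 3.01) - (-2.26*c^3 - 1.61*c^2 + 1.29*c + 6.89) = -2.65*c^5 + 1.36*c^4 + 7.98*c^3 - 0.9*c^2 - 5.22*c - 9.9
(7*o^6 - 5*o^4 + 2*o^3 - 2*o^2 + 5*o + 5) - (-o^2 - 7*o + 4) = 7*o^6 - 5*o^4 + 2*o^3 - o^2 + 12*o + 1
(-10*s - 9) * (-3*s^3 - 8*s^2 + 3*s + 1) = 30*s^4 + 107*s^3 + 42*s^2 - 37*s - 9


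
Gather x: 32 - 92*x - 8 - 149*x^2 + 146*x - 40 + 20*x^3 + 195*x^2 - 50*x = 20*x^3 + 46*x^2 + 4*x - 16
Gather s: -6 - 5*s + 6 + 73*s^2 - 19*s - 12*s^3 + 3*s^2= -12*s^3 + 76*s^2 - 24*s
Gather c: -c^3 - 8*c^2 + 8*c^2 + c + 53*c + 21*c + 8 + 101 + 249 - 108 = -c^3 + 75*c + 250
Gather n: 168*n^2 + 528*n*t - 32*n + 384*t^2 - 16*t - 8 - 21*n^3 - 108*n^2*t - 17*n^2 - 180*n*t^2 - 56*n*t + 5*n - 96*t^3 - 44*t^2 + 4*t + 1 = -21*n^3 + n^2*(151 - 108*t) + n*(-180*t^2 + 472*t - 27) - 96*t^3 + 340*t^2 - 12*t - 7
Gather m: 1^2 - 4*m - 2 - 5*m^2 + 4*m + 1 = -5*m^2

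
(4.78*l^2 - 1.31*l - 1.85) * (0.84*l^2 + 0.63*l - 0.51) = 4.0152*l^4 + 1.911*l^3 - 4.8171*l^2 - 0.4974*l + 0.9435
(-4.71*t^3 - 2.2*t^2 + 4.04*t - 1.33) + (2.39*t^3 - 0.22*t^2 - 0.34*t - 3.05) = -2.32*t^3 - 2.42*t^2 + 3.7*t - 4.38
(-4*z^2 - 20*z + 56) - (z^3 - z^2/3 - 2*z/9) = -z^3 - 11*z^2/3 - 178*z/9 + 56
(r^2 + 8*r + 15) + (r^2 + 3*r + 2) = 2*r^2 + 11*r + 17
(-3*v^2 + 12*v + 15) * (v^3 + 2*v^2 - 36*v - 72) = -3*v^5 + 6*v^4 + 147*v^3 - 186*v^2 - 1404*v - 1080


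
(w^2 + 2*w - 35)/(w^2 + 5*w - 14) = (w - 5)/(w - 2)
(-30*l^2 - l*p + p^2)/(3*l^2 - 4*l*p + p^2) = (-30*l^2 - l*p + p^2)/(3*l^2 - 4*l*p + p^2)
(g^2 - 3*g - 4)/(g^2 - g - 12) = (g + 1)/(g + 3)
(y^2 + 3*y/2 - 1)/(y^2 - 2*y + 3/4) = 2*(y + 2)/(2*y - 3)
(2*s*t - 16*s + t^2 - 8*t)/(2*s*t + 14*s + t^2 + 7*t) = (t - 8)/(t + 7)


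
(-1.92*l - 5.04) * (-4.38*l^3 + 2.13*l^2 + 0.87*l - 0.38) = 8.4096*l^4 + 17.9856*l^3 - 12.4056*l^2 - 3.6552*l + 1.9152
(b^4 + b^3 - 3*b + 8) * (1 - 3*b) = -3*b^5 - 2*b^4 + b^3 + 9*b^2 - 27*b + 8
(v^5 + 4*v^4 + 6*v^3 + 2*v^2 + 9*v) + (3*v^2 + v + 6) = v^5 + 4*v^4 + 6*v^3 + 5*v^2 + 10*v + 6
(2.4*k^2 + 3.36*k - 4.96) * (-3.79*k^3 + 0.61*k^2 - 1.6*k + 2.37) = -9.096*k^5 - 11.2704*k^4 + 17.008*k^3 - 2.7136*k^2 + 15.8992*k - 11.7552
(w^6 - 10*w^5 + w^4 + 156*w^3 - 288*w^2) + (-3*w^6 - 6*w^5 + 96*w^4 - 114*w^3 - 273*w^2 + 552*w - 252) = -2*w^6 - 16*w^5 + 97*w^4 + 42*w^3 - 561*w^2 + 552*w - 252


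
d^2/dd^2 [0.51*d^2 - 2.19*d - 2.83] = 1.02000000000000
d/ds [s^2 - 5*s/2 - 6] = 2*s - 5/2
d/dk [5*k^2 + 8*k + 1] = 10*k + 8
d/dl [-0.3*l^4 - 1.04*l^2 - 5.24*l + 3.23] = -1.2*l^3 - 2.08*l - 5.24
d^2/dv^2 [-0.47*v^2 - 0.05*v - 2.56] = -0.940000000000000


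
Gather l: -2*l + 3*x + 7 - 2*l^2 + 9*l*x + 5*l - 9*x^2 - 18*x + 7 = -2*l^2 + l*(9*x + 3) - 9*x^2 - 15*x + 14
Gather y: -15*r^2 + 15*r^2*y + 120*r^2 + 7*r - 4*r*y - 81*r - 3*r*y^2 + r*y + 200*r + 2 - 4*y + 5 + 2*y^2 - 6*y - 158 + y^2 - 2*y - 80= 105*r^2 + 126*r + y^2*(3 - 3*r) + y*(15*r^2 - 3*r - 12) - 231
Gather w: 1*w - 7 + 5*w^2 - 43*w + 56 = 5*w^2 - 42*w + 49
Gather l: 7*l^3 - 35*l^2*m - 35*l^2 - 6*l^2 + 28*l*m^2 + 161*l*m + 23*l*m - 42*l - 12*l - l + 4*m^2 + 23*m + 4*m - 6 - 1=7*l^3 + l^2*(-35*m - 41) + l*(28*m^2 + 184*m - 55) + 4*m^2 + 27*m - 7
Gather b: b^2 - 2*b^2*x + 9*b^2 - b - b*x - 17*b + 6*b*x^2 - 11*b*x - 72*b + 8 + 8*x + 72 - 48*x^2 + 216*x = b^2*(10 - 2*x) + b*(6*x^2 - 12*x - 90) - 48*x^2 + 224*x + 80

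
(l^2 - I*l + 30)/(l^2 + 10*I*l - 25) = (l - 6*I)/(l + 5*I)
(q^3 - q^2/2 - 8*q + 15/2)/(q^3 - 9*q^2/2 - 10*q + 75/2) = (q - 1)/(q - 5)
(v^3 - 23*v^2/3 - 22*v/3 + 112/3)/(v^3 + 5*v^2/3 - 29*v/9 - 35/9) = 3*(v^2 - 10*v + 16)/(3*v^2 - 2*v - 5)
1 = 1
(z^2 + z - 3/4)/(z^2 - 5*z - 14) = (-z^2 - z + 3/4)/(-z^2 + 5*z + 14)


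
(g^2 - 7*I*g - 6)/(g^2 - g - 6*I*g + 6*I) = (g - I)/(g - 1)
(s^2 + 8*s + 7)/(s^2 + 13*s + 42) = (s + 1)/(s + 6)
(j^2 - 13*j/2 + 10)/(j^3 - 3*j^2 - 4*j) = (j - 5/2)/(j*(j + 1))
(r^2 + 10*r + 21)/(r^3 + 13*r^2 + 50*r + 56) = (r + 3)/(r^2 + 6*r + 8)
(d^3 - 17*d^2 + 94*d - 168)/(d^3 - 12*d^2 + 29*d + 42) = (d - 4)/(d + 1)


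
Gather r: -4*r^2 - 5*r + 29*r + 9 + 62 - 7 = -4*r^2 + 24*r + 64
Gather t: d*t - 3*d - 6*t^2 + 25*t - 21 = -3*d - 6*t^2 + t*(d + 25) - 21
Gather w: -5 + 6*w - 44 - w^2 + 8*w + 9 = -w^2 + 14*w - 40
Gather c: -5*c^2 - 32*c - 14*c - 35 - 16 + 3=-5*c^2 - 46*c - 48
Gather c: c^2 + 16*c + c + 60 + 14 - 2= c^2 + 17*c + 72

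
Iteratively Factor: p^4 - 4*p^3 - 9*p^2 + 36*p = (p - 4)*(p^3 - 9*p) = (p - 4)*(p - 3)*(p^2 + 3*p) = p*(p - 4)*(p - 3)*(p + 3)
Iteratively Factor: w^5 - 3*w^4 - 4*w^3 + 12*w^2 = (w - 2)*(w^4 - w^3 - 6*w^2) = (w - 2)*(w + 2)*(w^3 - 3*w^2) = (w - 3)*(w - 2)*(w + 2)*(w^2) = w*(w - 3)*(w - 2)*(w + 2)*(w)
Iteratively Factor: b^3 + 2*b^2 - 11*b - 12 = (b + 4)*(b^2 - 2*b - 3) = (b + 1)*(b + 4)*(b - 3)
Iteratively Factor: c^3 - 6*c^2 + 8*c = (c - 4)*(c^2 - 2*c) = c*(c - 4)*(c - 2)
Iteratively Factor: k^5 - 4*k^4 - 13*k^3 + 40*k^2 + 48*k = (k - 4)*(k^4 - 13*k^2 - 12*k) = (k - 4)^2*(k^3 + 4*k^2 + 3*k) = (k - 4)^2*(k + 1)*(k^2 + 3*k) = (k - 4)^2*(k + 1)*(k + 3)*(k)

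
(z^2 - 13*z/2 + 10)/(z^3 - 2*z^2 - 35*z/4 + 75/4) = 2*(z - 4)/(2*z^2 + z - 15)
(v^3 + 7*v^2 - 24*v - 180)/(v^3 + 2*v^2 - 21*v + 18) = (v^2 + v - 30)/(v^2 - 4*v + 3)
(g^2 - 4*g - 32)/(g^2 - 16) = (g - 8)/(g - 4)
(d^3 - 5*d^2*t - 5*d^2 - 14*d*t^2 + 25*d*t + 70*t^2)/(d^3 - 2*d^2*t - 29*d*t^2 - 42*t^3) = (d - 5)/(d + 3*t)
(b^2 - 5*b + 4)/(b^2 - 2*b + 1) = (b - 4)/(b - 1)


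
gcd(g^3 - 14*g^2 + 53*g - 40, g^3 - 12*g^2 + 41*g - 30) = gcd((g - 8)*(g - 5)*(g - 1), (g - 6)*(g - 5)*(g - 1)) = g^2 - 6*g + 5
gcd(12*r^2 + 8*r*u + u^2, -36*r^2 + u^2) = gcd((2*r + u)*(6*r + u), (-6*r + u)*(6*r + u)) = 6*r + u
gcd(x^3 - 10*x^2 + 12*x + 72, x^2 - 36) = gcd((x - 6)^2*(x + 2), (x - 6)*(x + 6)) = x - 6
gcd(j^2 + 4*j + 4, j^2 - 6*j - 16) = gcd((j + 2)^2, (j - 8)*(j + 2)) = j + 2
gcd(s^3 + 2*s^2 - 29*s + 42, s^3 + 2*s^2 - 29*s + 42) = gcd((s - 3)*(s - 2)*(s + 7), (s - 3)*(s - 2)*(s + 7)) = s^3 + 2*s^2 - 29*s + 42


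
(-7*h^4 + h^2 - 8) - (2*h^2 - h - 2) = -7*h^4 - h^2 + h - 6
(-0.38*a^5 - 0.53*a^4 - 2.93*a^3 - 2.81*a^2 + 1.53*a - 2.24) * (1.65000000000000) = -0.627*a^5 - 0.8745*a^4 - 4.8345*a^3 - 4.6365*a^2 + 2.5245*a - 3.696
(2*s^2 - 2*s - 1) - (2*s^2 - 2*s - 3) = 2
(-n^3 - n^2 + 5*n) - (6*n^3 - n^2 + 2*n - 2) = -7*n^3 + 3*n + 2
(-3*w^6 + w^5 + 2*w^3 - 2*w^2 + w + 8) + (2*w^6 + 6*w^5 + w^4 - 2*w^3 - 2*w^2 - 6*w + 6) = -w^6 + 7*w^5 + w^4 - 4*w^2 - 5*w + 14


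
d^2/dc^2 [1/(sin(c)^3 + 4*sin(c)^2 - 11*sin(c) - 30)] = (-9*sin(c)^6 - 44*sin(c)^5 - 30*sin(c)^4 - 74*sin(c)^3 - 571*sin(c)^2 + 246*sin(c) + 482)/(sin(c)^3 + 4*sin(c)^2 - 11*sin(c) - 30)^3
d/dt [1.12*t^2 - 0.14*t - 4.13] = 2.24*t - 0.14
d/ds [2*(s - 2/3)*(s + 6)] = 4*s + 32/3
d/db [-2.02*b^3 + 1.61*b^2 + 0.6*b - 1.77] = -6.06*b^2 + 3.22*b + 0.6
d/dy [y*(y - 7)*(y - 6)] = 3*y^2 - 26*y + 42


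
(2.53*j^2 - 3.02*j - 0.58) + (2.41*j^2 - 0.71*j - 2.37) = 4.94*j^2 - 3.73*j - 2.95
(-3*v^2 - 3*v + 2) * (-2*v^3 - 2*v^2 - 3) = 6*v^5 + 12*v^4 + 2*v^3 + 5*v^2 + 9*v - 6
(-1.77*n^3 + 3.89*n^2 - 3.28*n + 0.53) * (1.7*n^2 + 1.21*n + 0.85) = -3.009*n^5 + 4.4713*n^4 - 2.3736*n^3 + 0.238700000000001*n^2 - 2.1467*n + 0.4505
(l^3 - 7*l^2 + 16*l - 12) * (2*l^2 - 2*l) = 2*l^5 - 16*l^4 + 46*l^3 - 56*l^2 + 24*l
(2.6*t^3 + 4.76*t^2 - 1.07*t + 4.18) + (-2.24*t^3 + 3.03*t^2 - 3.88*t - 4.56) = 0.36*t^3 + 7.79*t^2 - 4.95*t - 0.38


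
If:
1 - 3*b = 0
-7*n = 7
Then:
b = 1/3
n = -1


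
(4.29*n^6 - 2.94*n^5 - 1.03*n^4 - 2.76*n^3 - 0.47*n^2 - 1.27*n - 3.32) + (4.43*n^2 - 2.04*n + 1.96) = 4.29*n^6 - 2.94*n^5 - 1.03*n^4 - 2.76*n^3 + 3.96*n^2 - 3.31*n - 1.36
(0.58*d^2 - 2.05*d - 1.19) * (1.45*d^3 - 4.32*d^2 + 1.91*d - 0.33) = 0.841*d^5 - 5.4781*d^4 + 8.2383*d^3 + 1.0339*d^2 - 1.5964*d + 0.3927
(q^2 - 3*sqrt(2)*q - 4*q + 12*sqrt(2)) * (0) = 0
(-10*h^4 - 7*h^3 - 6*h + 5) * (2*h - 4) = -20*h^5 + 26*h^4 + 28*h^3 - 12*h^2 + 34*h - 20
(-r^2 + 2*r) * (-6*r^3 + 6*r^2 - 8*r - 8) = 6*r^5 - 18*r^4 + 20*r^3 - 8*r^2 - 16*r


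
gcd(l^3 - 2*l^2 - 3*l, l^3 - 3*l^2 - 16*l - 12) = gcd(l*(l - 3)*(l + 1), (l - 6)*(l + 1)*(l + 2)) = l + 1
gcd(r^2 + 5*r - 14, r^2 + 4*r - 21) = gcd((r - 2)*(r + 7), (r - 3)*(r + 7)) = r + 7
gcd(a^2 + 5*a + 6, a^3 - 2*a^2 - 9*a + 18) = a + 3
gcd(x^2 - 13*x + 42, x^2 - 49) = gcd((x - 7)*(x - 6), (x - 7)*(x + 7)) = x - 7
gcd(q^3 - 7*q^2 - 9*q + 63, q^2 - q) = 1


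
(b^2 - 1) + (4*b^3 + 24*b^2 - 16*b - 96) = 4*b^3 + 25*b^2 - 16*b - 97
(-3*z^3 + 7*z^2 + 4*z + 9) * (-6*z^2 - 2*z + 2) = 18*z^5 - 36*z^4 - 44*z^3 - 48*z^2 - 10*z + 18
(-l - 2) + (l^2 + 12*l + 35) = l^2 + 11*l + 33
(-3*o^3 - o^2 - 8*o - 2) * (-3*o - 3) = 9*o^4 + 12*o^3 + 27*o^2 + 30*o + 6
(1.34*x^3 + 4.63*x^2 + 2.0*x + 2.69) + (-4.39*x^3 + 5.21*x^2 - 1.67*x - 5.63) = -3.05*x^3 + 9.84*x^2 + 0.33*x - 2.94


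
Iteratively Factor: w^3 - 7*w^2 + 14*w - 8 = (w - 2)*(w^2 - 5*w + 4) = (w - 4)*(w - 2)*(w - 1)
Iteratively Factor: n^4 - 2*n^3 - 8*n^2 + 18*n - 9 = (n - 1)*(n^3 - n^2 - 9*n + 9) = (n - 1)*(n + 3)*(n^2 - 4*n + 3) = (n - 3)*(n - 1)*(n + 3)*(n - 1)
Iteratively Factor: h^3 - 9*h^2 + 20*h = (h - 4)*(h^2 - 5*h) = h*(h - 4)*(h - 5)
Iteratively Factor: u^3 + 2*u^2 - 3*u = (u + 3)*(u^2 - u) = (u - 1)*(u + 3)*(u)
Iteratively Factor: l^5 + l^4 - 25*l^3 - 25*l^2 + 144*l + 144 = (l + 4)*(l^4 - 3*l^3 - 13*l^2 + 27*l + 36) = (l + 1)*(l + 4)*(l^3 - 4*l^2 - 9*l + 36) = (l + 1)*(l + 3)*(l + 4)*(l^2 - 7*l + 12) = (l - 3)*(l + 1)*(l + 3)*(l + 4)*(l - 4)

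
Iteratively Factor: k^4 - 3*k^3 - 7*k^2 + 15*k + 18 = (k + 1)*(k^3 - 4*k^2 - 3*k + 18) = (k - 3)*(k + 1)*(k^2 - k - 6) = (k - 3)*(k + 1)*(k + 2)*(k - 3)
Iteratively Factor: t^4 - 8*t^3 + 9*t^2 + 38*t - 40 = (t - 4)*(t^3 - 4*t^2 - 7*t + 10) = (t - 4)*(t - 1)*(t^2 - 3*t - 10) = (t - 5)*(t - 4)*(t - 1)*(t + 2)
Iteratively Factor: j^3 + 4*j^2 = (j)*(j^2 + 4*j) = j*(j + 4)*(j)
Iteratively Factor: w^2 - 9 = (w + 3)*(w - 3)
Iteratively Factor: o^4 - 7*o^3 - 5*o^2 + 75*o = (o + 3)*(o^3 - 10*o^2 + 25*o) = o*(o + 3)*(o^2 - 10*o + 25) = o*(o - 5)*(o + 3)*(o - 5)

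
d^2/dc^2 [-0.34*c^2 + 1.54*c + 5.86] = -0.680000000000000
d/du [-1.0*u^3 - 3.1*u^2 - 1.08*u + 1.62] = -3.0*u^2 - 6.2*u - 1.08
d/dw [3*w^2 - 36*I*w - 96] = 6*w - 36*I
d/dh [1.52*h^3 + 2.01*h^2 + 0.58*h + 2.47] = 4.56*h^2 + 4.02*h + 0.58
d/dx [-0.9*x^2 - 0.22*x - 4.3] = -1.8*x - 0.22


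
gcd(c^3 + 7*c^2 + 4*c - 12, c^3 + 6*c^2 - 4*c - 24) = c^2 + 8*c + 12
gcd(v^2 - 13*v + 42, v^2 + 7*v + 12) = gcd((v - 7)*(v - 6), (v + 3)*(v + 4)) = 1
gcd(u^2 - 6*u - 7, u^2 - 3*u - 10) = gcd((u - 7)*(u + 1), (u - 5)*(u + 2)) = 1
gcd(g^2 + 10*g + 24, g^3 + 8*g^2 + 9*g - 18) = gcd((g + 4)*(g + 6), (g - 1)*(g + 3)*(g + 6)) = g + 6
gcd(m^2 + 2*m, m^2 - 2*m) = m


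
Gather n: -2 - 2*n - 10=-2*n - 12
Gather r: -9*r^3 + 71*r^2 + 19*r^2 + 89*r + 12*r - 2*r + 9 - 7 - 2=-9*r^3 + 90*r^2 + 99*r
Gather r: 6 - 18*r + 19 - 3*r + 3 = 28 - 21*r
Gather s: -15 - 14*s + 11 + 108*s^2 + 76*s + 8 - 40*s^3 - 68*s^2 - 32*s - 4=-40*s^3 + 40*s^2 + 30*s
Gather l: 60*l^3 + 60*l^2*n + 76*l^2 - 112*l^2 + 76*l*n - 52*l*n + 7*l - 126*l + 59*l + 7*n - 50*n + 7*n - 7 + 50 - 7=60*l^3 + l^2*(60*n - 36) + l*(24*n - 60) - 36*n + 36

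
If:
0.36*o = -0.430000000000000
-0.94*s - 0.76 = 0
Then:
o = -1.19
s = -0.81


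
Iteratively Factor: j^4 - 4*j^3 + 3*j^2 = (j - 3)*(j^3 - j^2) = j*(j - 3)*(j^2 - j) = j*(j - 3)*(j - 1)*(j)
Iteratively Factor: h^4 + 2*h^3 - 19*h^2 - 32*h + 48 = (h - 4)*(h^3 + 6*h^2 + 5*h - 12) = (h - 4)*(h + 3)*(h^2 + 3*h - 4) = (h - 4)*(h - 1)*(h + 3)*(h + 4)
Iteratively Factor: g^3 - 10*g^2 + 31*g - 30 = (g - 2)*(g^2 - 8*g + 15) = (g - 5)*(g - 2)*(g - 3)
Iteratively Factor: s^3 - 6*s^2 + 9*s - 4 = (s - 4)*(s^2 - 2*s + 1) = (s - 4)*(s - 1)*(s - 1)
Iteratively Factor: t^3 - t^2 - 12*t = (t)*(t^2 - t - 12) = t*(t + 3)*(t - 4)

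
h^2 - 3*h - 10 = (h - 5)*(h + 2)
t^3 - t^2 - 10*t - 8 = (t - 4)*(t + 1)*(t + 2)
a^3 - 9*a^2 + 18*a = a*(a - 6)*(a - 3)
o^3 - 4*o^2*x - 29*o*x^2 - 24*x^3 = (o - 8*x)*(o + x)*(o + 3*x)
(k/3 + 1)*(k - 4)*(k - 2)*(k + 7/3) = k^4/3 - 2*k^3/9 - 17*k^2/3 + 2*k/9 + 56/3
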